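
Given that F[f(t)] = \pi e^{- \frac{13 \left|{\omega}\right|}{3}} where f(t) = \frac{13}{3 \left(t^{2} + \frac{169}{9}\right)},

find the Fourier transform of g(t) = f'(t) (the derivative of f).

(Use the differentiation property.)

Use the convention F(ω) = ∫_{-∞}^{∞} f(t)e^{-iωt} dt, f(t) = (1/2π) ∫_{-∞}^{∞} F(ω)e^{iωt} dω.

F[g](ω) = i \pi \omega e^{- \frac{13 \left|{\omega}\right|}{3}}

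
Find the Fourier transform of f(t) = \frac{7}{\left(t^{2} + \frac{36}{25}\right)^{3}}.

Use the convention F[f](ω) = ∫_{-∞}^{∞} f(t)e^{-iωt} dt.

F(ω) = \frac{875 \pi \left(12 \omega^{2} + 30 \left|{\omega}\right| + 25\right) e^{- \frac{6 \left|{\omega}\right|}{5}}}{20736}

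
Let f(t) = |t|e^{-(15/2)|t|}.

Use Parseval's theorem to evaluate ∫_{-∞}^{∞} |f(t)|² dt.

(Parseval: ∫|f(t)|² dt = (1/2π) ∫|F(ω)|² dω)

∫|f(t)|² dt = \frac{4}{3375}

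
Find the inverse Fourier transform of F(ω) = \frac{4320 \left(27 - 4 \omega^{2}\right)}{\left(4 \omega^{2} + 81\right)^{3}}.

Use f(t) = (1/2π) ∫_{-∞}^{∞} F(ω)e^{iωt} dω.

f(t) = 5 t^{2} e^{- \frac{9 \left|{t}\right|}{2}}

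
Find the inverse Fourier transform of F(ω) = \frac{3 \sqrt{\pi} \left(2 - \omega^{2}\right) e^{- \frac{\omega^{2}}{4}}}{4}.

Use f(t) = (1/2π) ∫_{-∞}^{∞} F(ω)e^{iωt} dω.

f(t) = 3 t^{2} e^{- t^{2}}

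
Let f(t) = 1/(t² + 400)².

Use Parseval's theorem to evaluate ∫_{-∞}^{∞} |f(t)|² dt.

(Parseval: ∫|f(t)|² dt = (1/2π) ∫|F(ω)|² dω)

∫|f(t)|² dt = \frac{\pi}{4096000000}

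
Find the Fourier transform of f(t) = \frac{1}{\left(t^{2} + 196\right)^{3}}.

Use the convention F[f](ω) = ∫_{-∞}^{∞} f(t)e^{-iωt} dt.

F(ω) = \frac{\pi \left(196 \omega^{2} + 42 \left|{\omega}\right| + 3\right) e^{- 14 \left|{\omega}\right|}}{4302592}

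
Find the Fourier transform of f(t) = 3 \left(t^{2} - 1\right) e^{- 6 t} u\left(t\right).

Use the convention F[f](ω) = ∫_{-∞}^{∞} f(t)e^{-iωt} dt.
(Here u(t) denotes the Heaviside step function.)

F(ω) = \frac{3 \left(2 i \omega - \left(i \omega + 6\right)^{3} + 12\right)}{\left(i \omega + 6\right)^{4}}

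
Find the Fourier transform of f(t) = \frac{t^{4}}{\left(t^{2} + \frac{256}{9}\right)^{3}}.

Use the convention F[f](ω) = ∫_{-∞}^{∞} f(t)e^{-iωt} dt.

F(ω) = \frac{\pi \left(256 \omega^{2} - 240 \left|{\omega}\right| + 27\right) e^{- \frac{16 \left|{\omega}\right|}{3}}}{384}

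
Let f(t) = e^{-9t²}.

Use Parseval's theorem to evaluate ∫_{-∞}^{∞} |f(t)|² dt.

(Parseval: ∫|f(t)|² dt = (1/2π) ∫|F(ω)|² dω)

∫|f(t)|² dt = \frac{\sqrt{2} \sqrt{\pi}}{6}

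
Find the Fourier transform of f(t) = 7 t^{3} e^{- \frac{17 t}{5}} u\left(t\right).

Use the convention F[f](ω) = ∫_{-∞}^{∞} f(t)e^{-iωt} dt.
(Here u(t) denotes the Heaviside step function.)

F(ω) = \frac{26250}{\left(5 i \omega + 17\right)^{4}}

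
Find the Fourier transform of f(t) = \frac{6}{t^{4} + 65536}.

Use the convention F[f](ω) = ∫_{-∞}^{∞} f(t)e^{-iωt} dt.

F(ω) = \frac{3 \pi e^{- 8 \sqrt{2} \left|{\omega}\right|} \sin{\left(8 \sqrt{2} \left|{\omega}\right| + \frac{\pi}{4} \right)}}{2048}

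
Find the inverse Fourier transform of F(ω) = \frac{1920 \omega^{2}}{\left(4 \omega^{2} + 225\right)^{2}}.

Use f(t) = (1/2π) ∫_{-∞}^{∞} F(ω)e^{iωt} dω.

f(t) = 4 \left(1 - \frac{15 \left|{t}\right|}{2}\right) e^{- \frac{15 \left|{t}\right|}{2}}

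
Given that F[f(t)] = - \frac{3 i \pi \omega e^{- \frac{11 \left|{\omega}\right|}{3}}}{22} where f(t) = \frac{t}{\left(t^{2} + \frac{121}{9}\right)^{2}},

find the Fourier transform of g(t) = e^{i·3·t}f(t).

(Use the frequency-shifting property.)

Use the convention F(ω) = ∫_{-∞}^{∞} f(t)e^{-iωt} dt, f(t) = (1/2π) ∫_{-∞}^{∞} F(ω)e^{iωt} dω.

F[g](ω) = \frac{3 i \pi \left(3 - \omega\right) e^{- \frac{11 \left|{\omega - 3}\right|}{3}}}{22}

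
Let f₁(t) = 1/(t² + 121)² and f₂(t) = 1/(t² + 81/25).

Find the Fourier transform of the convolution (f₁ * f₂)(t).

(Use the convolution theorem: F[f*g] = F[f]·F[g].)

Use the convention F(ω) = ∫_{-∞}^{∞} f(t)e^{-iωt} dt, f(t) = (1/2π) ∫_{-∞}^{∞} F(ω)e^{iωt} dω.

F[f₁*f₂](ω) = \frac{5 \pi^{2} \left(11 \left|{\omega}\right| + 1\right) e^{- \frac{64 \left|{\omega}\right|}{5}}}{23958}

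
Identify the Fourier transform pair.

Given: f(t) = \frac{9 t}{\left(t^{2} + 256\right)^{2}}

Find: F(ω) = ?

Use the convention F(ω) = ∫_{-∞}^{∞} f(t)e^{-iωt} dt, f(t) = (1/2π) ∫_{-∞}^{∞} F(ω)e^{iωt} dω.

F(ω) = - \frac{9 i \pi \omega e^{- 16 \left|{\omega}\right|}}{32}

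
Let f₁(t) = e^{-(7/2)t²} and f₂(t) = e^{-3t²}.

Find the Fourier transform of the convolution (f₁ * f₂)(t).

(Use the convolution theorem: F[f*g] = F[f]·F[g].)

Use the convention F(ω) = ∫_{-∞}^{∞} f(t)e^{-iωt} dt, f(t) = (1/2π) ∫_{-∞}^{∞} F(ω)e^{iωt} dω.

F[f₁*f₂](ω) = \frac{\sqrt{42} \pi e^{- \frac{13 \omega^{2}}{84}}}{21}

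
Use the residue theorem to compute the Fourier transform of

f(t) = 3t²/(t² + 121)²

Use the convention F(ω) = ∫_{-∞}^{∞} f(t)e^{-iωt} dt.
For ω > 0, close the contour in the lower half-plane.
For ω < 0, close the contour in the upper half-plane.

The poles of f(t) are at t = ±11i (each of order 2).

Let g(z) = f(z)e^{-iωz}; for large |z| the factor e^{-iωz} decays in the lower half-plane when ω > 0 and in the upper half-plane when ω < 0.

Case ω > 0 (lower half-plane, clockwise contour ⇒ F(ω) = -2πi·ΣRes):
  Res_{z = - 11 i} g(z) = \frac{3 i \left(1 - 11 \omega\right) e^{- 11 \omega}}{44} (pole of order 2)
  F(ω) = -2πi·ΣRes = \frac{3 \pi \left(1 - 11 \omega\right) e^{- 11 \omega}}{22}

Case ω < 0 (upper half-plane, counterclockwise contour ⇒ F(ω) = +2πi·ΣRes):
  Res_{z = 11 i} g(z) = \frac{3 i \left(- 11 \omega - 1\right) e^{11 \omega}}{44} (pole of order 2)
  F(ω) = 2πi·ΣRes = \frac{3 \pi \left(11 \omega + 1\right) e^{11 \omega}}{22}

Both cases combine into a single formula in |ω|:

F(ω) = \frac{3 \pi \left(1 - 11 \left|{\omega}\right|\right) e^{- 11 \left|{\omega}\right|}}{22}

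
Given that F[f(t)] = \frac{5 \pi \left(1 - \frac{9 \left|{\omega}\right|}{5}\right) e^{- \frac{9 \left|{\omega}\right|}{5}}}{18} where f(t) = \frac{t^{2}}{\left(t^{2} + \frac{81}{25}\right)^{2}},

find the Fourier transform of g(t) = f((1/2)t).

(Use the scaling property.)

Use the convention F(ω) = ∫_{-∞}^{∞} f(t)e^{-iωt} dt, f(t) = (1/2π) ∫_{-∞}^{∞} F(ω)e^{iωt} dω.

F[g](ω) = \frac{\pi \left(5 - 18 \left|{\omega}\right|\right) e^{- \frac{18 \left|{\omega}\right|}{5}}}{9}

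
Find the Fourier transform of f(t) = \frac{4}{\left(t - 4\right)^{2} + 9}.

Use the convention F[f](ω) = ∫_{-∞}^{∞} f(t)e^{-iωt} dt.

F(ω) = \frac{4 \pi e^{- 4 i \omega - 3 \left|{\omega}\right|}}{3}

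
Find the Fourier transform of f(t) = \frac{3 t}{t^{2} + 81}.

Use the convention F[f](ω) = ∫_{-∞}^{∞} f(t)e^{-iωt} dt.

F(ω) = - 3 i \pi e^{- 9 \left|{\omega}\right|} \operatorname{sign}{\left(\omega \right)}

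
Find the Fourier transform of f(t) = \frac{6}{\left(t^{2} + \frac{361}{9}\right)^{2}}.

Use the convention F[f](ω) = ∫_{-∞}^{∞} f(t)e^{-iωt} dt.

F(ω) = \frac{27 \pi \left(19 \left|{\omega}\right| + 3\right) e^{- \frac{19 \left|{\omega}\right|}{3}}}{6859}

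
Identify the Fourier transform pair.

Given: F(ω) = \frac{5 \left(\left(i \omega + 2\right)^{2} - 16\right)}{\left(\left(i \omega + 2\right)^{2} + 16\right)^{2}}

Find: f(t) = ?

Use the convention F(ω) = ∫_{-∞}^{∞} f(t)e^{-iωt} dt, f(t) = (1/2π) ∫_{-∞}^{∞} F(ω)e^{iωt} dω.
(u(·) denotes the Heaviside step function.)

f(t) = 5 t e^{- 2 t} \cos{\left(4 t \right)} u\left(t\right)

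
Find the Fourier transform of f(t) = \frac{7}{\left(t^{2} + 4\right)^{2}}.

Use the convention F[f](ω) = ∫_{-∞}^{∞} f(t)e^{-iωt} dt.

F(ω) = \frac{7 \pi \left(2 \left|{\omega}\right| + 1\right) e^{- 2 \left|{\omega}\right|}}{16}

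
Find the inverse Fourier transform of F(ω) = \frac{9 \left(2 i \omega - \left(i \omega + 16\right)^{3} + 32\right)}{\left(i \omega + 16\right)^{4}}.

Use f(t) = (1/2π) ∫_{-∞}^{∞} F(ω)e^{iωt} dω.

f(t) = 9 \left(t^{2} - 1\right) e^{- 16 t} u\left(t\right)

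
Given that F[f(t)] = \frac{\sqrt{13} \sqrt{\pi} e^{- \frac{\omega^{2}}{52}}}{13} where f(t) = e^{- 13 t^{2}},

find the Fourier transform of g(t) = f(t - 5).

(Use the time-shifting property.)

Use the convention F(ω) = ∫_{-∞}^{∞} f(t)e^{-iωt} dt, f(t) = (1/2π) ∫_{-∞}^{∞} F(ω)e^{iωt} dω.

F[g](ω) = \frac{\sqrt{13} \sqrt{\pi} e^{- \frac{\omega \left(\omega + 260 i\right)}{52}}}{13}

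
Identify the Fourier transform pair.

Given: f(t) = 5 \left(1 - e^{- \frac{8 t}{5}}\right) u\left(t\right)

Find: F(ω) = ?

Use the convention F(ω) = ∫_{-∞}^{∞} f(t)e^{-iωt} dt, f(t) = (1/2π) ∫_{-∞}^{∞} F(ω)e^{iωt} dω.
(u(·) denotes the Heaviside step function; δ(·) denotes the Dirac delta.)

F(ω) = 5 \pi \delta\left(\omega\right) - \frac{8 i}{\omega \left(i \omega + \frac{8}{5}\right)}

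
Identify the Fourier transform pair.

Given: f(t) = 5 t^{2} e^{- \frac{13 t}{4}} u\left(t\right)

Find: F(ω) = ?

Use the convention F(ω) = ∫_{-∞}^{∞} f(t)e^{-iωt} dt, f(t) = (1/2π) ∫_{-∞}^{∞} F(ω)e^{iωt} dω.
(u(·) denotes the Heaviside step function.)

F(ω) = \frac{640}{\left(4 i \omega + 13\right)^{3}}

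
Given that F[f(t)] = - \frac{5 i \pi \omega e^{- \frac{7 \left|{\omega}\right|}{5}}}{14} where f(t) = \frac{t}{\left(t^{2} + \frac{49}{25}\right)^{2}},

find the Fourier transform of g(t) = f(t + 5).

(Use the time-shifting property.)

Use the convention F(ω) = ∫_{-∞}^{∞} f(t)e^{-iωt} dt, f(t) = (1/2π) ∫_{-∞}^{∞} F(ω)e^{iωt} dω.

F[g](ω) = - \frac{5 i \pi \omega e^{5 i \omega - \frac{7 \left|{\omega}\right|}{5}}}{14}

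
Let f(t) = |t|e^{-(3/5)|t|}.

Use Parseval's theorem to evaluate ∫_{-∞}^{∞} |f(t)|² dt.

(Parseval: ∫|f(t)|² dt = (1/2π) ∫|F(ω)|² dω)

∫|f(t)|² dt = \frac{125}{54}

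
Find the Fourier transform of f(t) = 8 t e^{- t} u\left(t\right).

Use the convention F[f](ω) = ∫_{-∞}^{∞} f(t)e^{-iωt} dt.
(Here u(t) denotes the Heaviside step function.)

F(ω) = \frac{8}{\left(i \omega + 1\right)^{2}}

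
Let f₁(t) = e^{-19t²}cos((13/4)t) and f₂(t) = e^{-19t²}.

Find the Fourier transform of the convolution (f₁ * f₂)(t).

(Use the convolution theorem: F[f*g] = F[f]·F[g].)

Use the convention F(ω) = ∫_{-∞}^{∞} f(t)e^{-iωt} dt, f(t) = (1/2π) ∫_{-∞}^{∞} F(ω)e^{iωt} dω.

F[f₁*f₂](ω) = \frac{\pi \left(e^{\frac{13 \omega}{76}} + 1\right) e^{- \frac{\omega^{2}}{38} - \frac{13 \omega}{152} - \frac{169}{1216}}}{38}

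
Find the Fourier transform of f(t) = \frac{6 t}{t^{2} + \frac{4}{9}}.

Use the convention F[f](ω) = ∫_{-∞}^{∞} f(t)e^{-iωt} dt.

F(ω) = - 6 i \pi e^{- \frac{2 \left|{\omega}\right|}{3}} \operatorname{sign}{\left(\omega \right)}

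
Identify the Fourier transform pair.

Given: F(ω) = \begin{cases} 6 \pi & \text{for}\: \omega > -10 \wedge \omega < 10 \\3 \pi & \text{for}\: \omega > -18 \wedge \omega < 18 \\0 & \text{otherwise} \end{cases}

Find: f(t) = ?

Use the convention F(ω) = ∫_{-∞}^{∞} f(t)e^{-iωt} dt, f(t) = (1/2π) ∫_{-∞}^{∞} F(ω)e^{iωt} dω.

f(t) = \frac{6 \sin{\left(14 t \right)} \cos{\left(4 t \right)}}{t}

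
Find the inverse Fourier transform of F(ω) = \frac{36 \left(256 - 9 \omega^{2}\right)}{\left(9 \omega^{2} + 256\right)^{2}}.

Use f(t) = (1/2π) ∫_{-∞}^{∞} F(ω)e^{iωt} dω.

f(t) = 2 e^{- \frac{16 \left|{t}\right|}{3}} \left|{t}\right|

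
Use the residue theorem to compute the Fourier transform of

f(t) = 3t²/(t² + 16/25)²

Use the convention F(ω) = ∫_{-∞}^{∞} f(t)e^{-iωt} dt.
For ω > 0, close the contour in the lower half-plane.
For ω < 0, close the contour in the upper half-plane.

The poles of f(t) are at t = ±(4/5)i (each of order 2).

Let g(z) = f(z)e^{-iωz}; for large |z| the factor e^{-iωz} decays in the lower half-plane when ω > 0 and in the upper half-plane when ω < 0.

Case ω > 0 (lower half-plane, clockwise contour ⇒ F(ω) = -2πi·ΣRes):
  Res_{z = - \frac{4 i}{5}} g(z) = \frac{3 i \left(5 - 4 \omega\right) e^{- \frac{4 \omega}{5}}}{16} (pole of order 2)
  F(ω) = -2πi·ΣRes = \frac{3 \pi \left(5 - 4 \omega\right) e^{- \frac{4 \omega}{5}}}{8}

Case ω < 0 (upper half-plane, counterclockwise contour ⇒ F(ω) = +2πi·ΣRes):
  Res_{z = \frac{4 i}{5}} g(z) = \frac{3 i \left(- 4 \omega - 5\right) e^{\frac{4 \omega}{5}}}{16} (pole of order 2)
  F(ω) = 2πi·ΣRes = \frac{3 \pi \left(4 \omega + 5\right) e^{\frac{4 \omega}{5}}}{8}

Both cases combine into a single formula in |ω|:

F(ω) = \frac{3 \pi \left(5 - 4 \left|{\omega}\right|\right) e^{- \frac{4 \left|{\omega}\right|}{5}}}{8}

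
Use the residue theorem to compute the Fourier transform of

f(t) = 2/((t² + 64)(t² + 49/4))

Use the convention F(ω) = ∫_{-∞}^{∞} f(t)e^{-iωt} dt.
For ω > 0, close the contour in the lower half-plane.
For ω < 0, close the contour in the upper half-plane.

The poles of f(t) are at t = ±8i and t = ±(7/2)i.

Let g(z) = f(z)e^{-iωz}; for large |z| the factor e^{-iωz} decays in the lower half-plane when ω > 0 and in the upper half-plane when ω < 0.

Case ω > 0 (lower half-plane, clockwise contour ⇒ F(ω) = -2πi·ΣRes):
  Res_{z = - 8 i} g(z) = - \frac{i e^{- 8 \omega}}{414}
  Res_{z = - \frac{7 i}{2}} g(z) = \frac{8 i e^{- \frac{7 \omega}{2}}}{1449}
  F(ω) = -2πi·ΣRes = - \frac{\pi e^{- 8 \omega}}{207} + \frac{16 \pi e^{- \frac{7 \omega}{2}}}{1449}

Case ω < 0 (upper half-plane, counterclockwise contour ⇒ F(ω) = +2πi·ΣRes):
  Res_{z = 8 i} g(z) = \frac{i e^{8 \omega}}{414}
  Res_{z = \frac{7 i}{2}} g(z) = - \frac{8 i e^{\frac{7 \omega}{2}}}{1449}
  F(ω) = 2πi·ΣRes = \frac{\pi \left(16 e^{\frac{7 \omega}{2}} - 7 e^{8 \omega}\right)}{1449}

Both cases combine into a single formula in |ω|:

F(ω) = - \frac{\pi e^{- 8 \left|{\omega}\right|}}{207} + \frac{16 \pi e^{- \frac{7 \left|{\omega}\right|}{2}}}{1449}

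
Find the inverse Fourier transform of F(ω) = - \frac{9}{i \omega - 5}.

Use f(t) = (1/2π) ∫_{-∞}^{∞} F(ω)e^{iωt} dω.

f(t) = 9 e^{5 t} u\left(- t\right)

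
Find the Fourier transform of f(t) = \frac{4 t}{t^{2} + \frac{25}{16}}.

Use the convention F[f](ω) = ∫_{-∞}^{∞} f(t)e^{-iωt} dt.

F(ω) = - 4 i \pi e^{- \frac{5 \left|{\omega}\right|}{4}} \operatorname{sign}{\left(\omega \right)}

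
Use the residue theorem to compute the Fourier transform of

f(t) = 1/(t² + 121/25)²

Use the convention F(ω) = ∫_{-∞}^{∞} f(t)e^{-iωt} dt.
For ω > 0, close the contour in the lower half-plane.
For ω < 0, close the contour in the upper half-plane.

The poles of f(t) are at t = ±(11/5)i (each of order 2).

Let g(z) = f(z)e^{-iωz}; for large |z| the factor e^{-iωz} decays in the lower half-plane when ω > 0 and in the upper half-plane when ω < 0.

Case ω > 0 (lower half-plane, clockwise contour ⇒ F(ω) = -2πi·ΣRes):
  Res_{z = - \frac{11 i}{5}} g(z) = \frac{25 i \left(11 \omega + 5\right) e^{- \frac{11 \omega}{5}}}{5324} (pole of order 2)
  F(ω) = -2πi·ΣRes = \frac{25 \pi \left(11 \omega + 5\right) e^{- \frac{11 \omega}{5}}}{2662}

Case ω < 0 (upper half-plane, counterclockwise contour ⇒ F(ω) = +2πi·ΣRes):
  Res_{z = \frac{11 i}{5}} g(z) = \frac{25 i \left(11 \omega - 5\right) e^{\frac{11 \omega}{5}}}{5324} (pole of order 2)
  F(ω) = 2πi·ΣRes = \frac{25 \pi \left(5 - 11 \omega\right) e^{\frac{11 \omega}{5}}}{2662}

Both cases combine into a single formula in |ω|:

F(ω) = \frac{25 \pi \left(11 \left|{\omega}\right| + 5\right) e^{- \frac{11 \left|{\omega}\right|}{5}}}{2662}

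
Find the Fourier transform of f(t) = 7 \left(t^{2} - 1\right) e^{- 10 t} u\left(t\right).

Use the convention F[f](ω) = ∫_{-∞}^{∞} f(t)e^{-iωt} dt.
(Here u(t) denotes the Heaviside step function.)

F(ω) = \frac{7 \left(2 i \omega - \left(i \omega + 10\right)^{3} + 20\right)}{\left(i \omega + 10\right)^{4}}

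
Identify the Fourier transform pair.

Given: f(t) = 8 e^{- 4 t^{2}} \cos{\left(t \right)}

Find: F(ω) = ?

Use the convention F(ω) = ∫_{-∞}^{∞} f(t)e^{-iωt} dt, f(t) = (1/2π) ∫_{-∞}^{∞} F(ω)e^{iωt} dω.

F(ω) = 2 \sqrt{\pi} \left(e^{\frac{\omega}{4}} + 1\right) e^{- \frac{\omega^{2}}{16} - \frac{\omega}{8} - \frac{1}{16}}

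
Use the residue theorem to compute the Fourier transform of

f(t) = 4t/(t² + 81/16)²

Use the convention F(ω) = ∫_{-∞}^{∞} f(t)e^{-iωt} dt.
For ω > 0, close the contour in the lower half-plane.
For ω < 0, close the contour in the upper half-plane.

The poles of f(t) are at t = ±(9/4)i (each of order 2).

Let g(z) = f(z)e^{-iωz}; for large |z| the factor e^{-iωz} decays in the lower half-plane when ω > 0 and in the upper half-plane when ω < 0.

Case ω > 0 (lower half-plane, clockwise contour ⇒ F(ω) = -2πi·ΣRes):
  Res_{z = - \frac{9 i}{4}} g(z) = \frac{4 \omega e^{- \frac{9 \omega}{4}}}{9} (pole of order 2)
  F(ω) = -2πi·ΣRes = - \frac{8 i \pi \omega e^{- \frac{9 \omega}{4}}}{9}

Case ω < 0 (upper half-plane, counterclockwise contour ⇒ F(ω) = +2πi·ΣRes):
  Res_{z = \frac{9 i}{4}} g(z) = - \frac{4 \omega e^{\frac{9 \omega}{4}}}{9} (pole of order 2)
  F(ω) = 2πi·ΣRes = - \frac{8 i \pi \omega e^{\frac{9 \omega}{4}}}{9}

Both cases combine into a single formula in |ω|:

F(ω) = - \frac{8 i \pi \omega e^{- \frac{9 \left|{\omega}\right|}{4}}}{9}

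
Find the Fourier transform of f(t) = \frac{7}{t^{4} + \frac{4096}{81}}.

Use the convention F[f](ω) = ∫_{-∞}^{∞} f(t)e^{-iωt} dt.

F(ω) = \frac{189 \pi e^{- \frac{4 \sqrt{2} \left|{\omega}\right|}{3}} \sin{\left(\frac{4 \sqrt{2} \left|{\omega}\right|}{3} + \frac{\pi}{4} \right)}}{512}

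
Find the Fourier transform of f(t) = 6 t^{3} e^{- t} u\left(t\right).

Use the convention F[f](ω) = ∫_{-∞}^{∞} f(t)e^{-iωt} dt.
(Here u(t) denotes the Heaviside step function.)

F(ω) = \frac{36}{\left(i \omega + 1\right)^{4}}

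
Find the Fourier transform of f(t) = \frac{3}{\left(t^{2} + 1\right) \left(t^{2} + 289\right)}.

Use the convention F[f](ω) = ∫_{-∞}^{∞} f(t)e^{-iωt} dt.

F(ω) = \frac{\pi e^{- \left|{\omega}\right|}}{96} - \frac{\pi e^{- 17 \left|{\omega}\right|}}{1632}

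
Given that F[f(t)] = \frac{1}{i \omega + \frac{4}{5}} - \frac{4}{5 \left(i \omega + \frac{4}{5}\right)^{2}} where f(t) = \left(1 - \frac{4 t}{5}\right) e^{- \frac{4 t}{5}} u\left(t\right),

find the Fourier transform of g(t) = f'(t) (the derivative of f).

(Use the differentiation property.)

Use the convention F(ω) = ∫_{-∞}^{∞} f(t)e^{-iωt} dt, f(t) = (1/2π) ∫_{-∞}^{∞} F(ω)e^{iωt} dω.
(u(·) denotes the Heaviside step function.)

F[g](ω) = \frac{25 \omega^{2}}{25 \omega^{2} - 40 i \omega - 16}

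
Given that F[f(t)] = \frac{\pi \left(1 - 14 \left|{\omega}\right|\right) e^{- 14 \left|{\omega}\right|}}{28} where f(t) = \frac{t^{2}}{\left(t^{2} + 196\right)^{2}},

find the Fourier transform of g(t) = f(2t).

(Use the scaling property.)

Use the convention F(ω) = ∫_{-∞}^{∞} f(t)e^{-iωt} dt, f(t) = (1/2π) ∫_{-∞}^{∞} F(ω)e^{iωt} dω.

F[g](ω) = \frac{\pi \left(1 - 7 \left|{\omega}\right|\right) e^{- 7 \left|{\omega}\right|}}{56}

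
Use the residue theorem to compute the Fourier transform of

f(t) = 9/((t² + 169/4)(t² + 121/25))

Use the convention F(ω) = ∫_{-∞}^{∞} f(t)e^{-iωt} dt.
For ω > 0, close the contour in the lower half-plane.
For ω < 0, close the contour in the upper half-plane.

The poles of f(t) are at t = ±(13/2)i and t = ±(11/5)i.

Let g(z) = f(z)e^{-iωz}; for large |z| the factor e^{-iωz} decays in the lower half-plane when ω > 0 and in the upper half-plane when ω < 0.

Case ω > 0 (lower half-plane, clockwise contour ⇒ F(ω) = -2πi·ΣRes):
  Res_{z = - \frac{13 i}{2}} g(z) = - \frac{300 i e^{- \frac{13 \omega}{2}}}{16211}
  Res_{z = - \frac{11 i}{5}} g(z) = \frac{750 i e^{- \frac{11 \omega}{5}}}{13717}
  F(ω) = -2πi·ΣRes = - \frac{600 \pi e^{- \frac{13 \omega}{2}}}{16211} + \frac{1500 \pi e^{- \frac{11 \omega}{5}}}{13717}

Case ω < 0 (upper half-plane, counterclockwise contour ⇒ F(ω) = +2πi·ΣRes):
  Res_{z = \frac{13 i}{2}} g(z) = \frac{300 i e^{\frac{13 \omega}{2}}}{16211}
  Res_{z = \frac{11 i}{5}} g(z) = - \frac{750 i e^{\frac{11 \omega}{5}}}{13717}
  F(ω) = 2πi·ΣRes = \frac{300 \pi \left(65 e^{\frac{11 \omega}{5}} - 22 e^{\frac{13 \omega}{2}}\right)}{178321}

Both cases combine into a single formula in |ω|:

F(ω) = - \frac{600 \pi e^{- \frac{13 \left|{\omega}\right|}{2}}}{16211} + \frac{1500 \pi e^{- \frac{11 \left|{\omega}\right|}{5}}}{13717}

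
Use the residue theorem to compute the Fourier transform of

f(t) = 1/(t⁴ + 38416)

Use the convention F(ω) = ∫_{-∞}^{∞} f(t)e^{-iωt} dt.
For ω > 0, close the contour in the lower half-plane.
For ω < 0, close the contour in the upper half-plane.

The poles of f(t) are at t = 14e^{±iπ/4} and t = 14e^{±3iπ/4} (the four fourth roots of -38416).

Let g(z) = f(z)e^{-iωz}; for large |z| the factor e^{-iωz} decays in the lower half-plane when ω > 0 and in the upper half-plane when ω < 0.

Case ω > 0 (lower half-plane, clockwise contour ⇒ F(ω) = -2πi·ΣRes):
  Res_{z = - 7 \sqrt{2} - 7 \sqrt{2} i} g(z) = \frac{\sqrt{2} i \left(1 - i\right) e^{7 \sqrt{2} \omega \left(-1 + i\right)}}{21952}
  Res_{z = 7 \sqrt{2} - 7 \sqrt{2} i} g(z) = \frac{\sqrt{2} i \left(1 + i\right) e^{- 7 \sqrt{2} \omega \left(1 + i\right)}}{21952}
  F(ω) = -2πi·ΣRes = \frac{\sqrt{2} \pi \left(1 - i\right) \left(e^{14 \sqrt{2} i \omega} + i\right) e^{- 7 \sqrt{2} \omega \left(1 + i\right)}}{10976} = \frac{\pi e^{- 7 \sqrt{2} \omega} \sin{\left(7 \sqrt{2} \omega + \frac{\pi}{4} \right)}}{2744}

Case ω < 0 (upper half-plane, counterclockwise contour ⇒ F(ω) = +2πi·ΣRes):
  Res_{z = 7 \sqrt{2} + 7 \sqrt{2} i} g(z) = \frac{\sqrt{2} i \left(-1 + i\right) e^{7 \sqrt{2} \omega \left(1 - i\right)}}{21952}
  Res_{z = - 7 \sqrt{2} + 7 \sqrt{2} i} g(z) = \frac{\sqrt{2} \left(1 - i\right) e^{7 \sqrt{2} \omega \left(1 + i\right)}}{21952}
  F(ω) = 2πi·ΣRes = - \frac{\sqrt{2} i \pi \left(i \left(1 - i\right) e^{7 \sqrt{2} \omega \left(1 - i\right)} - \left(1 - i\right) e^{7 \sqrt{2} \omega \left(1 + i\right)}\right)}{10976} = \frac{\pi e^{7 \sqrt{2} \omega} \cos{\left(7 \sqrt{2} \omega + \frac{\pi}{4} \right)}}{2744}

Both cases combine into a single formula in |ω|:

F(ω) = \frac{\pi e^{- 7 \sqrt{2} \left|{\omega}\right|} \sin{\left(7 \sqrt{2} \left|{\omega}\right| + \frac{\pi}{4} \right)}}{2744}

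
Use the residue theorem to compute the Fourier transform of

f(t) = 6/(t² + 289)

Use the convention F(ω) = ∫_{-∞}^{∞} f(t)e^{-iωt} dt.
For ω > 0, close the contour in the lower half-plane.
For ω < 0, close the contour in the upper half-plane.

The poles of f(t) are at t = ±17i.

Let g(z) = f(z)e^{-iωz}; for large |z| the factor e^{-iωz} decays in the lower half-plane when ω > 0 and in the upper half-plane when ω < 0.

Case ω > 0 (lower half-plane, clockwise contour ⇒ F(ω) = -2πi·ΣRes):
  Res_{z = - 17 i} g(z) = \frac{3 i e^{- 17 \omega}}{17}
  F(ω) = -2πi·ΣRes = \frac{6 \pi e^{- 17 \omega}}{17}

Case ω < 0 (upper half-plane, counterclockwise contour ⇒ F(ω) = +2πi·ΣRes):
  Res_{z = 17 i} g(z) = - \frac{3 i e^{17 \omega}}{17}
  F(ω) = 2πi·ΣRes = \frac{6 \pi e^{17 \omega}}{17}

Both cases combine into a single formula in |ω|:

F(ω) = \frac{6 \pi e^{- 17 \left|{\omega}\right|}}{17}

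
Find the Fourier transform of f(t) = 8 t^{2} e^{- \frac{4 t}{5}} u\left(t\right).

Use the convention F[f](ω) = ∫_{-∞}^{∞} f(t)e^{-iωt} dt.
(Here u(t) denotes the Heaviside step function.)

F(ω) = \frac{2000}{\left(5 i \omega + 4\right)^{3}}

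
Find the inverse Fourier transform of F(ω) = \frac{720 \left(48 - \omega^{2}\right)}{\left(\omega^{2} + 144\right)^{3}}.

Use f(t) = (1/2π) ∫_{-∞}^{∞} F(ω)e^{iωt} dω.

f(t) = 5 t^{2} e^{- 12 \left|{t}\right|}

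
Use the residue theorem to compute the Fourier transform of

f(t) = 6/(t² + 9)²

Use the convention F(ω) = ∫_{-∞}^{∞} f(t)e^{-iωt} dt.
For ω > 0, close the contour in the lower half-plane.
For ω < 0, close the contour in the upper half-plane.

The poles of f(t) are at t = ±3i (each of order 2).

Let g(z) = f(z)e^{-iωz}; for large |z| the factor e^{-iωz} decays in the lower half-plane when ω > 0 and in the upper half-plane when ω < 0.

Case ω > 0 (lower half-plane, clockwise contour ⇒ F(ω) = -2πi·ΣRes):
  Res_{z = - 3 i} g(z) = \frac{i \left(3 \omega + 1\right) e^{- 3 \omega}}{18} (pole of order 2)
  F(ω) = -2πi·ΣRes = \frac{\pi \left(3 \omega + 1\right) e^{- 3 \omega}}{9}

Case ω < 0 (upper half-plane, counterclockwise contour ⇒ F(ω) = +2πi·ΣRes):
  Res_{z = 3 i} g(z) = \frac{i \left(3 \omega - 1\right) e^{3 \omega}}{18} (pole of order 2)
  F(ω) = 2πi·ΣRes = \frac{\pi \left(1 - 3 \omega\right) e^{3 \omega}}{9}

Both cases combine into a single formula in |ω|:

F(ω) = \frac{\pi \left(3 \left|{\omega}\right| + 1\right) e^{- 3 \left|{\omega}\right|}}{9}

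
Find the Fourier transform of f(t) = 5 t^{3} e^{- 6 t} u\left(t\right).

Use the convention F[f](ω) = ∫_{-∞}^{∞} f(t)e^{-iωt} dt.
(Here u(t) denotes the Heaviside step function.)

F(ω) = \frac{30}{\left(i \omega + 6\right)^{4}}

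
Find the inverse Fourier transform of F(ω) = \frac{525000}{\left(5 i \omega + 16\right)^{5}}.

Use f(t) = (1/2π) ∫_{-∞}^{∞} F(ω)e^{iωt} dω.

f(t) = 7 t^{4} e^{- \frac{16 t}{5}} u\left(t\right)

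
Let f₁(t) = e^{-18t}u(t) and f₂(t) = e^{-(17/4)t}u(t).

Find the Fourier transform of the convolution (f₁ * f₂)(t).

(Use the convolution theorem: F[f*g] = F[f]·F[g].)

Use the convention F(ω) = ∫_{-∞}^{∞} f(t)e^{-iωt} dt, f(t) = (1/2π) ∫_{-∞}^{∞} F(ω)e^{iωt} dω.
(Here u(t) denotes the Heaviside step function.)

F[f₁*f₂](ω) = \frac{4}{\left(i \omega + 18\right) \left(4 i \omega + 17\right)}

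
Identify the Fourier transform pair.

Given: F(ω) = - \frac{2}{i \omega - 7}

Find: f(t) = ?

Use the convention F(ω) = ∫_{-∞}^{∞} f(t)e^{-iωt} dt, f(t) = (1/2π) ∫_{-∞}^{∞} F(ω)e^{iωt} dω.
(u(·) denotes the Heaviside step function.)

f(t) = 2 e^{7 t} u\left(- t\right)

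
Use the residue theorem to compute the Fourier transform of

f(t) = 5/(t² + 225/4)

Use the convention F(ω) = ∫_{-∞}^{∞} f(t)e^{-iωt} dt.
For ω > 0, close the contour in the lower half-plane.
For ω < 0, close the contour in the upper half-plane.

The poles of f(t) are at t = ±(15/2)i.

Let g(z) = f(z)e^{-iωz}; for large |z| the factor e^{-iωz} decays in the lower half-plane when ω > 0 and in the upper half-plane when ω < 0.

Case ω > 0 (lower half-plane, clockwise contour ⇒ F(ω) = -2πi·ΣRes):
  Res_{z = - \frac{15 i}{2}} g(z) = \frac{i e^{- \frac{15 \omega}{2}}}{3}
  F(ω) = -2πi·ΣRes = \frac{2 \pi e^{- \frac{15 \omega}{2}}}{3}

Case ω < 0 (upper half-plane, counterclockwise contour ⇒ F(ω) = +2πi·ΣRes):
  Res_{z = \frac{15 i}{2}} g(z) = - \frac{i e^{\frac{15 \omega}{2}}}{3}
  F(ω) = 2πi·ΣRes = \frac{2 \pi e^{\frac{15 \omega}{2}}}{3}

Both cases combine into a single formula in |ω|:

F(ω) = \frac{2 \pi e^{- \frac{15 \left|{\omega}\right|}{2}}}{3}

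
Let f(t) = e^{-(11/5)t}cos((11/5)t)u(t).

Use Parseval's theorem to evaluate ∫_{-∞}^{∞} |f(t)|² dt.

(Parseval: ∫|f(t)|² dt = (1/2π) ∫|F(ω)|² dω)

∫|f(t)|² dt = \frac{15}{88}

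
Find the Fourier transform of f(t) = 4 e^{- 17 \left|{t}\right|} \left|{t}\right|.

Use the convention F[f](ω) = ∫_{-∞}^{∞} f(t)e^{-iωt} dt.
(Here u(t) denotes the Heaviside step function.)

F(ω) = \frac{8 \left(289 - \omega^{2}\right)}{\left(\omega^{2} + 289\right)^{2}}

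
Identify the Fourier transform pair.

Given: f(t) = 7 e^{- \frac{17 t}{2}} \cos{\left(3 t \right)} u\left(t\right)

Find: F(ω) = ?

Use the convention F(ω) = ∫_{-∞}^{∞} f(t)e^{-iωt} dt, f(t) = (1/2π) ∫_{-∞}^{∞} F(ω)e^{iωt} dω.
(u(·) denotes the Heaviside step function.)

F(ω) = \frac{14 \left(2 i \omega + 17\right)}{\left(2 i \omega + 17\right)^{2} + 36}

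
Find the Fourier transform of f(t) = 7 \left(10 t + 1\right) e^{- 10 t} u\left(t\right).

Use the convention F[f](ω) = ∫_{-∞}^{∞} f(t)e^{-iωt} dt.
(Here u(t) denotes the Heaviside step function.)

F(ω) = \frac{7 \left(- i \omega - 20\right)}{\omega^{2} - 20 i \omega - 100}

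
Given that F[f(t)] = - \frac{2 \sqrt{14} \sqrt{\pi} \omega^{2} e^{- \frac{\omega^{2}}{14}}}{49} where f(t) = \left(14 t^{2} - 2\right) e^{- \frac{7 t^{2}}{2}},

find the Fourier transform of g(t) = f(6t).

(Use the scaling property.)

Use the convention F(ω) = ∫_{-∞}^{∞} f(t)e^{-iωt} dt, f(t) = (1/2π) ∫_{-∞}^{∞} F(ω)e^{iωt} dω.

F[g](ω) = - \frac{\sqrt{14} \sqrt{\pi} \omega^{2} e^{- \frac{\omega^{2}}{504}}}{5292}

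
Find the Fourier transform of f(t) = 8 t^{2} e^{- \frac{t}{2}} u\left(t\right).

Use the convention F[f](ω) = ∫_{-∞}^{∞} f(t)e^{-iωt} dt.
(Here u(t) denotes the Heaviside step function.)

F(ω) = \frac{128}{\left(2 i \omega + 1\right)^{3}}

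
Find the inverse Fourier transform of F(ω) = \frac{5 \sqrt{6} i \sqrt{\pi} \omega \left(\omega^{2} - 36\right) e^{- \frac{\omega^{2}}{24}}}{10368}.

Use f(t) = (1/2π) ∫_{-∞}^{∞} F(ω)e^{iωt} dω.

f(t) = 5 t^{3} e^{- 6 t^{2}}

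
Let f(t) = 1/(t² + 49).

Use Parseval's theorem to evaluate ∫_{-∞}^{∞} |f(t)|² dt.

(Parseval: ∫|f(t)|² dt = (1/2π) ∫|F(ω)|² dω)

∫|f(t)|² dt = \frac{\pi}{686}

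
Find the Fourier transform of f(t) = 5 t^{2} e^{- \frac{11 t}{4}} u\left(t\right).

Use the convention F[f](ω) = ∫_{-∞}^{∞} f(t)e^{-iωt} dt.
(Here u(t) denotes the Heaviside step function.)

F(ω) = \frac{640}{\left(4 i \omega + 11\right)^{3}}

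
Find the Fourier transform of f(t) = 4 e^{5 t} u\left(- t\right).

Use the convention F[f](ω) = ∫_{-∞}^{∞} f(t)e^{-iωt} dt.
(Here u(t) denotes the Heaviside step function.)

F(ω) = - \frac{4}{i \omega - 5}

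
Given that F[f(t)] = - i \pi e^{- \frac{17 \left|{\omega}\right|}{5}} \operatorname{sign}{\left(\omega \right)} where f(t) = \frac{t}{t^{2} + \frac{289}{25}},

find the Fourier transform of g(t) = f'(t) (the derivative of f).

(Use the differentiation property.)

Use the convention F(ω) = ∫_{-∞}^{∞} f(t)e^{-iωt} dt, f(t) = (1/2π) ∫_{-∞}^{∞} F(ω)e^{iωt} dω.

F[g](ω) = \pi \omega e^{- \frac{17 \left|{\omega}\right|}{5}} \operatorname{sign}{\left(\omega \right)}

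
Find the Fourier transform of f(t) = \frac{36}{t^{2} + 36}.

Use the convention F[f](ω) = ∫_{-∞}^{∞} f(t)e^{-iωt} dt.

F(ω) = 6 \pi e^{- 6 \left|{\omega}\right|}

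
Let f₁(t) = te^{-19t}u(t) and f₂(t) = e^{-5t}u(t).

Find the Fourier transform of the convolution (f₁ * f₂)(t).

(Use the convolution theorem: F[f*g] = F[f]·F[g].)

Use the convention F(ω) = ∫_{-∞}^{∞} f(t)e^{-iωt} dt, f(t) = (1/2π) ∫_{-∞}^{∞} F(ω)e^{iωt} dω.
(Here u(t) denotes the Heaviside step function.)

F[f₁*f₂](ω) = \frac{1}{\left(i \omega + 5\right) \left(i \omega + 19\right)^{2}}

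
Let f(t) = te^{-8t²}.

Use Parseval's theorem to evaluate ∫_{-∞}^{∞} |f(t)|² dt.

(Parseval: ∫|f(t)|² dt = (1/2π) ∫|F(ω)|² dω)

∫|f(t)|² dt = \frac{\sqrt{\pi}}{128}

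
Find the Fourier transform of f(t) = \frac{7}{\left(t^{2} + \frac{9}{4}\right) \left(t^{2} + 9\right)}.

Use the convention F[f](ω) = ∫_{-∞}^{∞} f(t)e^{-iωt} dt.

F(ω) = - \frac{28 \pi e^{- 3 \left|{\omega}\right|}}{81} + \frac{56 \pi e^{- \frac{3 \left|{\omega}\right|}{2}}}{81}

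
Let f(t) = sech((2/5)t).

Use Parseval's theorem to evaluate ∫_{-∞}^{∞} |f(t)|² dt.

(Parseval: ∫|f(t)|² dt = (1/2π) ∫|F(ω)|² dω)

∫|f(t)|² dt = 5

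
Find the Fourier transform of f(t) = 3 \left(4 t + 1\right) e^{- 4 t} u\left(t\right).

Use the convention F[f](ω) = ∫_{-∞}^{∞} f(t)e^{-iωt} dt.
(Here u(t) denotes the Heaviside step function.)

F(ω) = \frac{3 \left(- i \omega - 8\right)}{\omega^{2} - 8 i \omega - 16}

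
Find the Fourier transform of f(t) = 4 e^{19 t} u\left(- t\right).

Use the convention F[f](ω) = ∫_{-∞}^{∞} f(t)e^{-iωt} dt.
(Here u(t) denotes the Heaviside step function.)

F(ω) = - \frac{4}{i \omega - 19}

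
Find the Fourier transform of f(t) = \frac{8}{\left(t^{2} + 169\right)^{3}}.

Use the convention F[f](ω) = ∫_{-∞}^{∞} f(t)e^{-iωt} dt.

F(ω) = \frac{\pi \left(169 \omega^{2} + 39 \left|{\omega}\right| + 3\right) e^{- 13 \left|{\omega}\right|}}{371293}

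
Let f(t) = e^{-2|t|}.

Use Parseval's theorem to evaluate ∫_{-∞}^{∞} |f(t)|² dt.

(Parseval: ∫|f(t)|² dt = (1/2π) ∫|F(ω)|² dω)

∫|f(t)|² dt = \frac{1}{2}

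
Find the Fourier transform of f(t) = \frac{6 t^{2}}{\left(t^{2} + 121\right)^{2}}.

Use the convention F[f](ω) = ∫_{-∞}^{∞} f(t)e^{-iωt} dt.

F(ω) = \frac{3 \pi \left(1 - 11 \left|{\omega}\right|\right) e^{- 11 \left|{\omega}\right|}}{11}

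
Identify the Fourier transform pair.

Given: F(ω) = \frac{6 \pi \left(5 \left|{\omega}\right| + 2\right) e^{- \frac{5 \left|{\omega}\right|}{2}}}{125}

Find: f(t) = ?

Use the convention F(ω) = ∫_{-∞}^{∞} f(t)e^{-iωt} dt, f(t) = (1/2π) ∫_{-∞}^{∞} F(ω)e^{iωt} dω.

f(t) = \frac{3}{\left(t^{2} + \frac{25}{4}\right)^{2}}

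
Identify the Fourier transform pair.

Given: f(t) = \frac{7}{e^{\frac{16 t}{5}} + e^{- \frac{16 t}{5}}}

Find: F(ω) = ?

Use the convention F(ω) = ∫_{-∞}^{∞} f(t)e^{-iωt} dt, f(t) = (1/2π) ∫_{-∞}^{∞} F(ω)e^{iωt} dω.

F(ω) = \frac{35 \pi}{32 \cosh{\left(\frac{5 \pi \omega}{32} \right)}}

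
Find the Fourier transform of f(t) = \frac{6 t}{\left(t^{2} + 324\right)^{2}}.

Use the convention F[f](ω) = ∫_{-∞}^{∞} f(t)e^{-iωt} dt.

F(ω) = - \frac{i \pi \omega e^{- 18 \left|{\omega}\right|}}{6}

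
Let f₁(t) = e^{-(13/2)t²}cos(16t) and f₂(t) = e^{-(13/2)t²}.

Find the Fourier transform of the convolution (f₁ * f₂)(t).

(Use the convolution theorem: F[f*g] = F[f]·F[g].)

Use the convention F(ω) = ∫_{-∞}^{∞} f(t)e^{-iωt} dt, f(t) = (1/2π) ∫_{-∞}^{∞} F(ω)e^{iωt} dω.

F[f₁*f₂](ω) = \frac{\pi \left(e^{\frac{32 \omega}{13}} + 1\right) e^{- \frac{\omega^{2}}{13} - \frac{16 \omega}{13} - \frac{128}{13}}}{13}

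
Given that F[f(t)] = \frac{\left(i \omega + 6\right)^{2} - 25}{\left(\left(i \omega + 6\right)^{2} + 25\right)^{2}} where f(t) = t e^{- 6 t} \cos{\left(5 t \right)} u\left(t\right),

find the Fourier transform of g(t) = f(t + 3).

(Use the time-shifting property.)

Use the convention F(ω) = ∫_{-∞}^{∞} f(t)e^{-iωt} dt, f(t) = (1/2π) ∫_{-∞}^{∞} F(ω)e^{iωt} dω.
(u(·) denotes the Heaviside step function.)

F[g](ω) = \frac{\left(\left(i \omega + 6\right)^{2} - 25\right) e^{3 i \omega}}{\left(\left(i \omega + 6\right)^{2} + 25\right)^{2}}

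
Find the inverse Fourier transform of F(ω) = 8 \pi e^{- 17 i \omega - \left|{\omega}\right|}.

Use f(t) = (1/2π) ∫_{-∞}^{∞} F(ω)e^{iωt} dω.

f(t) = \frac{8}{\left(t - 17\right)^{2} + 1}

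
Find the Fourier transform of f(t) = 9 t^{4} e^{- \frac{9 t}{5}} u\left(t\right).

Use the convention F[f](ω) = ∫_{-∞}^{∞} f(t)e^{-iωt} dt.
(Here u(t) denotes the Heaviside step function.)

F(ω) = \frac{675000}{\left(5 i \omega + 9\right)^{5}}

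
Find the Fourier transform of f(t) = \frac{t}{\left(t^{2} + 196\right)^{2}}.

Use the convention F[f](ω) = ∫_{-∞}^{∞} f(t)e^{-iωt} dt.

F(ω) = - \frac{i \pi \omega e^{- 14 \left|{\omega}\right|}}{28}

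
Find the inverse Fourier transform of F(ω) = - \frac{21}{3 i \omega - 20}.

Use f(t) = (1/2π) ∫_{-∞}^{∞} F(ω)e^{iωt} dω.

f(t) = 7 e^{\frac{20 t}{3}} u\left(- t\right)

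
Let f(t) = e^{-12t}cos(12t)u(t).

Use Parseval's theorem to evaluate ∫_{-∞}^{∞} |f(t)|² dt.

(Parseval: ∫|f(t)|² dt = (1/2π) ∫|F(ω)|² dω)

∫|f(t)|² dt = \frac{1}{32}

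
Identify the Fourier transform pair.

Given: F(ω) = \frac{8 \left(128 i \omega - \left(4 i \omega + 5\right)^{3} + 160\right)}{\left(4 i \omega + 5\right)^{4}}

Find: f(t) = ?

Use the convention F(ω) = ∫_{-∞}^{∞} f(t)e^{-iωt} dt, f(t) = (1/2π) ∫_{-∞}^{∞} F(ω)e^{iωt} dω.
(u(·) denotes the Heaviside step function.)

f(t) = 2 \left(t^{2} - 1\right) e^{- \frac{5 t}{4}} u\left(t\right)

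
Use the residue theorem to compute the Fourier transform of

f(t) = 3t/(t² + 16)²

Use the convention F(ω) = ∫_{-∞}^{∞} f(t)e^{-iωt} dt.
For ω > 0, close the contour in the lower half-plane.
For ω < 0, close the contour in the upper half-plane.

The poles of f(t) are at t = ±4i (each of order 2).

Let g(z) = f(z)e^{-iωz}; for large |z| the factor e^{-iωz} decays in the lower half-plane when ω > 0 and in the upper half-plane when ω < 0.

Case ω > 0 (lower half-plane, clockwise contour ⇒ F(ω) = -2πi·ΣRes):
  Res_{z = - 4 i} g(z) = \frac{3 \omega e^{- 4 \omega}}{16} (pole of order 2)
  F(ω) = -2πi·ΣRes = - \frac{3 i \pi \omega e^{- 4 \omega}}{8}

Case ω < 0 (upper half-plane, counterclockwise contour ⇒ F(ω) = +2πi·ΣRes):
  Res_{z = 4 i} g(z) = - \frac{3 \omega e^{4 \omega}}{16} (pole of order 2)
  F(ω) = 2πi·ΣRes = - \frac{3 i \pi \omega e^{4 \omega}}{8}

Both cases combine into a single formula in |ω|:

F(ω) = - \frac{3 i \pi \omega e^{- 4 \left|{\omega}\right|}}{8}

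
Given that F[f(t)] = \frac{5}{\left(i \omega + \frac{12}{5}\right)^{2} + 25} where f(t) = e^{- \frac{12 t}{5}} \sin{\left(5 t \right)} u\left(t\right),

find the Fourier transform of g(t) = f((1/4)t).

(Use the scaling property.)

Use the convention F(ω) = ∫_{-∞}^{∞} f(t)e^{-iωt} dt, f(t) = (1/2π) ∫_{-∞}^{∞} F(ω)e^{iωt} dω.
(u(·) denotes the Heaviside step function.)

F[g](ω) = \frac{500}{16 \left(5 i \omega + 3\right)^{2} + 625}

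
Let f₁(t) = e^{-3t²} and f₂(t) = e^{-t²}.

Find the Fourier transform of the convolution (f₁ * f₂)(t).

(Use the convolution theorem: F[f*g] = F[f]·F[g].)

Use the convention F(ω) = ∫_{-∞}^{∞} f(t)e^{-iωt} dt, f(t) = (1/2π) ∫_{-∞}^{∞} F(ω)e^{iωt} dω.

F[f₁*f₂](ω) = \frac{\sqrt{3} \pi e^{- \frac{\omega^{2}}{3}}}{3}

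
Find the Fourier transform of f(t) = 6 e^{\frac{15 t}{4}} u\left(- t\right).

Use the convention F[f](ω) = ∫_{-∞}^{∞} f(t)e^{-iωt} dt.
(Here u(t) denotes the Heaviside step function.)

F(ω) = - \frac{24}{4 i \omega - 15}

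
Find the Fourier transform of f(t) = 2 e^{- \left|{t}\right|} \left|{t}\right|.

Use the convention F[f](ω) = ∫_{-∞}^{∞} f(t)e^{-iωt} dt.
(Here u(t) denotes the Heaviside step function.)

F(ω) = \frac{4 \left(1 - \omega^{2}\right)}{\left(\omega^{2} + 1\right)^{2}}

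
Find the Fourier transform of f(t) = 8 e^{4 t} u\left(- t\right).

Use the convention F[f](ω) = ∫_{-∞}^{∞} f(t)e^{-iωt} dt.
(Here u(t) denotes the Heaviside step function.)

F(ω) = - \frac{8}{i \omega - 4}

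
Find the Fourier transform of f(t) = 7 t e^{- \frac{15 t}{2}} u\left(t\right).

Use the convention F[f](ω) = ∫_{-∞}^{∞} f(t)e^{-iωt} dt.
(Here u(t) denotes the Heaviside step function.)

F(ω) = \frac{28}{\left(2 i \omega + 15\right)^{2}}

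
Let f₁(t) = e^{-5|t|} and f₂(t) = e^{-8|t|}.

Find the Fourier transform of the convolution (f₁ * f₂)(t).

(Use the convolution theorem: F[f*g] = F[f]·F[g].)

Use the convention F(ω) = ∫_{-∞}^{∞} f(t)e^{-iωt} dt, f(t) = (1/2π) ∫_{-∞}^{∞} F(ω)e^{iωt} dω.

F[f₁*f₂](ω) = \frac{160}{\left(\omega^{2} + 25\right) \left(\omega^{2} + 64\right)}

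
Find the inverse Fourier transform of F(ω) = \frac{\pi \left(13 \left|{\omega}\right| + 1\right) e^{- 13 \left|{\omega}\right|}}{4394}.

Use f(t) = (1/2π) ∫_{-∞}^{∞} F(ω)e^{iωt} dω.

f(t) = \frac{1}{\left(t^{2} + 169\right)^{2}}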